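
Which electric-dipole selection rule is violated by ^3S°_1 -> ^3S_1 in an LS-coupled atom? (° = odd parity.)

Parity must change: odd → even — satisfied.
ΔS = 0: S: 1 → 1 — satisfied.
ΔL = 0, ±1 (not L=0↔0): L: 0 → 0, ΔL = +0 — violated.
ΔJ = 0, ±1 (not J=0↔0): J: 1 → 1, ΔJ = +0 — satisfied.

the L=0 ↔ L=0 exclusion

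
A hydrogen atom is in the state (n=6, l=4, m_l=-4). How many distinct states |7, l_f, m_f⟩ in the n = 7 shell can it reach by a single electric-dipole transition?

4

E1 requires Δl = ±1, so l_f ∈ {3, 5}; with 0 ≤ l_f ≤ n_f−1 = 6, the allowed l_f values are {3, 5}.
For l_f = 3: m_f ∈ {m_i−1, m_i, m_i+1} ∩ [−3, 3] = {-3} → 1 state.
For l_f = 5: m_f ∈ {m_i−1, m_i, m_i+1} ∩ [−5, 5] = {-5, -4, -3} → 3 states.
Total: 4.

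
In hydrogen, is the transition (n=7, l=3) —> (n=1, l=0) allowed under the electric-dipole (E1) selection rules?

forbidden

Initial l = 3, final l = 0, so Δl = -3. E1 requires Δl = ±1: fails.
The transition is electric-dipole forbidden.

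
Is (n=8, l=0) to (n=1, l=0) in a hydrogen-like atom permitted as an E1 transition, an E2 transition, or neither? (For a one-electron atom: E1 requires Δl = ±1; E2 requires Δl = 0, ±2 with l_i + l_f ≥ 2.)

neither

Δl = 0 − 0 = +0; l_i + l_f = 0.
E1 (Δl = ±1): not satisfied.
E2 (Δl = 0,±2, l_i+l_f ≥ 2): not satisfied.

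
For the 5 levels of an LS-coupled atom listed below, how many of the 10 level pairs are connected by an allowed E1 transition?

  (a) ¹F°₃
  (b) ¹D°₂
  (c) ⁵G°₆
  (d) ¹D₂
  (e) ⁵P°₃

2

(a)–(b): forbidden (parity).
(a)–(c): forbidden (parity, ΔS, ΔJ).
(a)–(d): allowed.
(a)–(e): forbidden (parity, ΔS, ΔL).
(b)–(c): forbidden (parity, ΔS, ΔL, ΔJ).
(b)–(d): allowed.
(b)–(e): forbidden (parity, ΔS).
(c)–(d): forbidden (ΔS, ΔL, ΔJ).
(c)–(e): forbidden (parity, ΔL, ΔJ).
(d)–(e): forbidden (ΔS).
Allowed pairs: 2 of 10.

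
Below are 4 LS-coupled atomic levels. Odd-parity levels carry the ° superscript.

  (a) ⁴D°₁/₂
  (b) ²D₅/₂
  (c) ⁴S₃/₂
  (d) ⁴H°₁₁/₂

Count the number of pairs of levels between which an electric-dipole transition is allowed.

(a)–(b): forbidden (ΔS, ΔJ).
(a)–(c): forbidden (ΔL).
(a)–(d): forbidden (parity, ΔL, ΔJ).
(b)–(c): forbidden (parity, ΔS, ΔL).
(b)–(d): forbidden (ΔS, ΔL, ΔJ).
(c)–(d): forbidden (ΔL, ΔJ).
Allowed pairs: 0 of 6.

0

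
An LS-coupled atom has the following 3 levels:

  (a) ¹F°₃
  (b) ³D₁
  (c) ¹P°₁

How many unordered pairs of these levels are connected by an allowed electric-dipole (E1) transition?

(a)–(b): forbidden (ΔS, ΔJ).
(a)–(c): forbidden (parity, ΔL, ΔJ).
(b)–(c): forbidden (ΔS).
Allowed pairs: 0 of 3.

0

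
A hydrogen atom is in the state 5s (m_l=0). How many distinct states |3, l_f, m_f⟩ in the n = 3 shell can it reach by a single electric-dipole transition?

3

E1 requires Δl = ±1, so l_f ∈ {-1, 1}; with 0 ≤ l_f ≤ n_f−1 = 2, the allowed l_f values are {1}.
For l_f = 1: m_f ∈ {m_i−1, m_i, m_i+1} ∩ [−1, 1] = {-1, 0, 1} → 3 states.
Total: 3.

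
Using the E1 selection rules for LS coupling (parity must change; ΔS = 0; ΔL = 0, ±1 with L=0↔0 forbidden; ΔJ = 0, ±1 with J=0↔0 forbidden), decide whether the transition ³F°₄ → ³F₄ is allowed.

allowed

Reading off the term symbols: S 1→1, L 3→3, J 4→4, parity odd→even.
Parity must change: odd → even — ✓.
ΔS = 0: S: 1 → 1 — ✓.
ΔL = 0, ±1 (not L=0↔0): L: 3 → 3, ΔL = +0 — ✓.
ΔJ = 0, ±1 (not J=0↔0): J: 4 → 4, ΔJ = +0 — ✓.
All four E1 rules are satisfied.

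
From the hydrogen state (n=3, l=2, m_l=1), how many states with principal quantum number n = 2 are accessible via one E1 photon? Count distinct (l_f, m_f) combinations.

2

E1 requires Δl = ±1, so l_f ∈ {1, 3}; with 0 ≤ l_f ≤ n_f−1 = 1, the allowed l_f values are {1}.
For l_f = 1: m_f ∈ {m_i−1, m_i, m_i+1} ∩ [−1, 1] = {0, 1} → 2 states.
Total: 2.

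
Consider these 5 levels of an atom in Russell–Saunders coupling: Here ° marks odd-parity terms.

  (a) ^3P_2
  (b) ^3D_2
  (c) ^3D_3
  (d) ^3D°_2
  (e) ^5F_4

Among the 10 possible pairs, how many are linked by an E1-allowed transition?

(a)–(b): forbidden (parity).
(a)–(c): forbidden (parity).
(a)–(d): allowed.
(a)–(e): forbidden (parity, ΔS, ΔL, ΔJ).
(b)–(c): forbidden (parity).
(b)–(d): allowed.
(b)–(e): forbidden (parity, ΔS, ΔJ).
(c)–(d): allowed.
(c)–(e): forbidden (parity, ΔS).
(d)–(e): forbidden (ΔS, ΔJ).
Allowed pairs: 3 of 10.

3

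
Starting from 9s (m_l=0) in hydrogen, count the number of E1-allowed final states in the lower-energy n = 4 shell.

E1 requires Δl = ±1, so l_f ∈ {-1, 1}; with 0 ≤ l_f ≤ n_f−1 = 3, the allowed l_f values are {1}.
For l_f = 1: m_f ∈ {m_i−1, m_i, m_i+1} ∩ [−1, 1] = {-1, 0, 1} → 3 states.
Total: 3.

3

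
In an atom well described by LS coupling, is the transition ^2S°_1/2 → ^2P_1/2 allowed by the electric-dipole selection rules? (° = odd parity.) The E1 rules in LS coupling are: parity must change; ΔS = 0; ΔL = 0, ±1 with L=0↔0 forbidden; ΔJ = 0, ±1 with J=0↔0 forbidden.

ΔJ = 0, ±1 (not J=0↔0): J: 1/2 → 1/2, ΔJ = +0 — satisfied.
Parity must change: odd → even — satisfied.
ΔL = 0, ±1 (not L=0↔0): L: 0 → 1, ΔL = +1 — satisfied.
ΔS = 0: S: 1/2 → 1/2 — satisfied.
All four E1 rules are satisfied.

allowed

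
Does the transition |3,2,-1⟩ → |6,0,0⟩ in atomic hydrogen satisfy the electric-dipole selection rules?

forbidden

Initial l = 2, final l = 0, so Δl = -2. E1 requires Δl = ±1: fails.
Δm_l = 0 − (-1) = +1. E1 requires Δm_l = 0, ±1: ok.
The transition is electric-dipole forbidden.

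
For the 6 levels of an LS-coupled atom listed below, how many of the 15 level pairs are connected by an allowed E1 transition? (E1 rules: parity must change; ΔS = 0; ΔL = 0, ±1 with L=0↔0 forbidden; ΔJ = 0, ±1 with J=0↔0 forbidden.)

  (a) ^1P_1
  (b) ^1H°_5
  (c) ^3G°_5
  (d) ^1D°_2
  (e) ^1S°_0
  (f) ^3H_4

3

(a)–(b): forbidden (ΔL, ΔJ).
(a)–(c): forbidden (ΔS, ΔL, ΔJ).
(a)–(d): allowed.
(a)–(e): allowed.
(a)–(f): forbidden (parity, ΔS, ΔL, ΔJ).
(b)–(c): forbidden (parity, ΔS).
(b)–(d): forbidden (parity, ΔL, ΔJ).
(b)–(e): forbidden (parity, ΔL, ΔJ).
(b)–(f): forbidden (ΔS).
(c)–(d): forbidden (parity, ΔS, ΔL, ΔJ).
(c)–(e): forbidden (parity, ΔS, ΔL, ΔJ).
(c)–(f): allowed.
(d)–(e): forbidden (parity, ΔL, ΔJ).
(d)–(f): forbidden (ΔS, ΔL, ΔJ).
(e)–(f): forbidden (ΔS, ΔL, ΔJ).
Allowed pairs: 3 of 15.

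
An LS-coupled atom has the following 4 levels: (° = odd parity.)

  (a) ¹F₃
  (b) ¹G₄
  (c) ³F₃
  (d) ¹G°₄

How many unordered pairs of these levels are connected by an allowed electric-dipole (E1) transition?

(a)–(b): forbidden (parity).
(a)–(c): forbidden (parity, ΔS).
(a)–(d): allowed.
(b)–(c): forbidden (parity, ΔS).
(b)–(d): allowed.
(c)–(d): forbidden (ΔS).
Allowed pairs: 2 of 6.

2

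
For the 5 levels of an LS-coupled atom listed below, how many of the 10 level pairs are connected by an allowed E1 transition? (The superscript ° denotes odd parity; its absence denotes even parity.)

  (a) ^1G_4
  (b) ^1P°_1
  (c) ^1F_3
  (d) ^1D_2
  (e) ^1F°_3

(a)–(b): forbidden (ΔL, ΔJ).
(a)–(c): forbidden (parity).
(a)–(d): forbidden (parity, ΔL, ΔJ).
(a)–(e): allowed.
(b)–(c): forbidden (ΔL, ΔJ).
(b)–(d): allowed.
(b)–(e): forbidden (parity, ΔL, ΔJ).
(c)–(d): forbidden (parity).
(c)–(e): allowed.
(d)–(e): allowed.
Allowed pairs: 4 of 10.

4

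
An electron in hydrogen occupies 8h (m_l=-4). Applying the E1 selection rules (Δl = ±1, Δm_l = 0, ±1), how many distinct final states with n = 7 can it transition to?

E1 requires Δl = ±1, so l_f ∈ {4, 6}; with 0 ≤ l_f ≤ n_f−1 = 6, the allowed l_f values are {4, 6}.
For l_f = 4: m_f ∈ {m_i−1, m_i, m_i+1} ∩ [−4, 4] = {-4, -3} → 2 states.
For l_f = 6: m_f ∈ {m_i−1, m_i, m_i+1} ∩ [−6, 6] = {-5, -4, -3} → 3 states.
Total: 5.

5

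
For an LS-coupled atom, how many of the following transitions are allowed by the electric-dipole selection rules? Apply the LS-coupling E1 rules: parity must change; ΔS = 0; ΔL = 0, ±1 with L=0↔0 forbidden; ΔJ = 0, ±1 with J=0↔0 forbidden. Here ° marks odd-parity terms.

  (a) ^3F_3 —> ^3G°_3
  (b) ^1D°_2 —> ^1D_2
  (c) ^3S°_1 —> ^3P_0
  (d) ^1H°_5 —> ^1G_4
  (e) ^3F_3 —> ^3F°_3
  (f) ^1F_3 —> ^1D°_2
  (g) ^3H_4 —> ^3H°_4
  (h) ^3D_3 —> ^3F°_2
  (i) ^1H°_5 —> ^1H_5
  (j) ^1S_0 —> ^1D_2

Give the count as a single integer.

(a) allowed
(b) allowed
(c) allowed
(d) allowed
(e) allowed
(f) allowed
(g) allowed
(h) allowed
(i) allowed
(j) forbidden (parity, ΔL, ΔJ fail)
Total allowed: 9 of 10.

9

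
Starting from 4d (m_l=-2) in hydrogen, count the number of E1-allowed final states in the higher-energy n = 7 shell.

E1 requires Δl = ±1, so l_f ∈ {1, 3}; with 0 ≤ l_f ≤ n_f−1 = 6, the allowed l_f values are {1, 3}.
For l_f = 1: m_f ∈ {m_i−1, m_i, m_i+1} ∩ [−1, 1] = {-1} → 1 state.
For l_f = 3: m_f ∈ {m_i−1, m_i, m_i+1} ∩ [−3, 3] = {-3, -2, -1} → 3 states.
Total: 4.

4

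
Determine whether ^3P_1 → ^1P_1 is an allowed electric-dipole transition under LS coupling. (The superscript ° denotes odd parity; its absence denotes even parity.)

forbidden

Reading off the term symbols: S 1→0, L 1→1, J 1→1, parity even→even.
Parity must change: even → even — violated.
ΔS = 0: S: 1 → 0 — violated.
ΔL = 0, ±1 (not L=0↔0): L: 1 → 1, ΔL = +0 — satisfied.
ΔJ = 0, ±1 (not J=0↔0): J: 1 → 1, ΔJ = +0 — satisfied.
Rule(s) violated: parity, ΔS.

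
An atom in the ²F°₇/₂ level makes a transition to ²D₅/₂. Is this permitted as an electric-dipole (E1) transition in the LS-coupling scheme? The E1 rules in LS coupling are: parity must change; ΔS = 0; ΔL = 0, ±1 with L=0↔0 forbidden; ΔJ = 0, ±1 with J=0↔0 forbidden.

allowed

Reading off the term symbols: S 1/2→1/2, L 3→2, J 7/2→5/2, parity odd→even.
Parity must change: odd → even — ok.
ΔS = 0: S: 1/2 → 1/2 — ok.
ΔL = 0, ±1 (not L=0↔0): L: 3 → 2, ΔL = -1 — ok.
ΔJ = 0, ±1 (not J=0↔0): J: 7/2 → 5/2, ΔJ = -1 — ok.
All four E1 rules are satisfied.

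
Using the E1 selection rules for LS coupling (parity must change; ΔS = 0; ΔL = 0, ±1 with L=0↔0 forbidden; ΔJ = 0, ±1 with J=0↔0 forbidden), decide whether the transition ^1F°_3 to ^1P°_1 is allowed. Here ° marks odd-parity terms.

forbidden

Initial level: S=0, L=3, J=3, parity odd. Final level: S=0, L=1, J=1, parity odd.
Parity must change: odd → odd — violated.
ΔS = 0: S: 0 → 0 — satisfied.
ΔL = 0, ±1 (not L=0↔0): L: 3 → 1, ΔL = -2 — violated.
ΔJ = 0, ±1 (not J=0↔0): J: 3 → 1, ΔJ = -2 — violated.
Rule(s) violated: parity, ΔL, ΔJ.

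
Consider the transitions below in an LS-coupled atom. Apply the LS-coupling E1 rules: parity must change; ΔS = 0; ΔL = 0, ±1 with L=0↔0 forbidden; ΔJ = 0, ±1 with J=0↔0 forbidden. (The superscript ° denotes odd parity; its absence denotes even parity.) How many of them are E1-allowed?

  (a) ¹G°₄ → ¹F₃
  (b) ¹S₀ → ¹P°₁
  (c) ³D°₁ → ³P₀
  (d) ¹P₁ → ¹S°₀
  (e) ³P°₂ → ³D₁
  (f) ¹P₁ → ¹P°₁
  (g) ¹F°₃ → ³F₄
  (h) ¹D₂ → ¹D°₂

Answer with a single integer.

7

(a) allowed
(b) allowed
(c) allowed
(d) allowed
(e) allowed
(f) allowed
(g) forbidden (ΔS fails)
(h) allowed
Total allowed: 7 of 8.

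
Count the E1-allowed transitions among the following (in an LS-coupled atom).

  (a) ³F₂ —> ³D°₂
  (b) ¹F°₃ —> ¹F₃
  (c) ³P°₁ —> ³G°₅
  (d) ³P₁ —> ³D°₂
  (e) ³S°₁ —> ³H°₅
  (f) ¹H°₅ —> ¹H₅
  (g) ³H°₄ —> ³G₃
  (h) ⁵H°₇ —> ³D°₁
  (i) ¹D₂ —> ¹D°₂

(a) allowed
(b) allowed
(c) forbidden (parity, ΔL, ΔJ fail)
(d) allowed
(e) forbidden (parity, ΔL, ΔJ fail)
(f) allowed
(g) allowed
(h) forbidden (parity, ΔS, ΔL, ΔJ fail)
(i) allowed
Total allowed: 6 of 9.

6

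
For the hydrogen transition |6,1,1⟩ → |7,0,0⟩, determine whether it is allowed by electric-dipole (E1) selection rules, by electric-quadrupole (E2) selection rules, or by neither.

Δl = 0 − 1 = -1; l_i + l_f = 1.
Δm_l = -1.
E1 (Δl = ±1, |Δm_l| ≤ 1): satisfied.
E2 (Δl = 0,±2, l_i+l_f ≥ 2, |Δm_l| ≤ 2): not satisfied.

E1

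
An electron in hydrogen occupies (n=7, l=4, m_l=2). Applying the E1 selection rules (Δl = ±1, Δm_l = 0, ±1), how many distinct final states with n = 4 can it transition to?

E1 requires Δl = ±1, so l_f ∈ {3, 5}; with 0 ≤ l_f ≤ n_f−1 = 3, the allowed l_f values are {3}.
For l_f = 3: m_f ∈ {m_i−1, m_i, m_i+1} ∩ [−3, 3] = {1, 2, 3} → 3 states.
Total: 3.

3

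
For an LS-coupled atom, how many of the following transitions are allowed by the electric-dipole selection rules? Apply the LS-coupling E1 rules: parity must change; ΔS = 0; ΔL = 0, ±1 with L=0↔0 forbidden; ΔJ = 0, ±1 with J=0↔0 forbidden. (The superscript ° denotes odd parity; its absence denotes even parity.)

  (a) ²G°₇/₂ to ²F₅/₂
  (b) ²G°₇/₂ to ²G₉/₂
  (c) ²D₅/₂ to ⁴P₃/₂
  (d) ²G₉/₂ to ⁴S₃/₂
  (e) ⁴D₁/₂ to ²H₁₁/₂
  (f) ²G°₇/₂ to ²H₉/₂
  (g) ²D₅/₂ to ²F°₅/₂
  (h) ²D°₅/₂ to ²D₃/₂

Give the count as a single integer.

(a) allowed
(b) allowed
(c) forbidden (parity, ΔS fail)
(d) forbidden (parity, ΔS, ΔL, ΔJ fail)
(e) forbidden (parity, ΔS, ΔL, ΔJ fail)
(f) allowed
(g) allowed
(h) allowed
Total allowed: 5 of 8.

5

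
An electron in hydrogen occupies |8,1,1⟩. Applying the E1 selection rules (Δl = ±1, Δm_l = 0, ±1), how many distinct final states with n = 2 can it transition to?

E1 requires Δl = ±1, so l_f ∈ {0, 2}; with 0 ≤ l_f ≤ n_f−1 = 1, the allowed l_f values are {0}.
For l_f = 0: m_f ∈ {m_i−1, m_i, m_i+1} ∩ [−0, 0] = {0} → 1 state.
Total: 1.

1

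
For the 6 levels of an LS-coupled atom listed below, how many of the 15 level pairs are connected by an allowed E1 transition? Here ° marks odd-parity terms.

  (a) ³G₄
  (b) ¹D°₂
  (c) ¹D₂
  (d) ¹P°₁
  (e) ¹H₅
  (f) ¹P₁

(a)–(b): forbidden (ΔS, ΔL, ΔJ).
(a)–(c): forbidden (parity, ΔS, ΔL, ΔJ).
(a)–(d): forbidden (ΔS, ΔL, ΔJ).
(a)–(e): forbidden (parity, ΔS).
(a)–(f): forbidden (parity, ΔS, ΔL, ΔJ).
(b)–(c): allowed.
(b)–(d): forbidden (parity).
(b)–(e): forbidden (ΔL, ΔJ).
(b)–(f): allowed.
(c)–(d): allowed.
(c)–(e): forbidden (parity, ΔL, ΔJ).
(c)–(f): forbidden (parity).
(d)–(e): forbidden (ΔL, ΔJ).
(d)–(f): allowed.
(e)–(f): forbidden (parity, ΔL, ΔJ).
Allowed pairs: 4 of 15.

4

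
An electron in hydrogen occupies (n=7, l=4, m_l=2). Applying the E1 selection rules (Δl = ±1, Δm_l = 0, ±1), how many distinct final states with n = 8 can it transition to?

6

E1 requires Δl = ±1, so l_f ∈ {3, 5}; with 0 ≤ l_f ≤ n_f−1 = 7, the allowed l_f values are {3, 5}.
For l_f = 3: m_f ∈ {m_i−1, m_i, m_i+1} ∩ [−3, 3] = {1, 2, 3} → 3 states.
For l_f = 5: m_f ∈ {m_i−1, m_i, m_i+1} ∩ [−5, 5] = {1, 2, 3} → 3 states.
Total: 6.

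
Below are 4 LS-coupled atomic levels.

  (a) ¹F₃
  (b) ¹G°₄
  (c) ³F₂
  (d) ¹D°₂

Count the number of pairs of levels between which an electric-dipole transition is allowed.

(a)–(b): allowed.
(a)–(c): forbidden (parity, ΔS).
(a)–(d): allowed.
(b)–(c): forbidden (ΔS, ΔJ).
(b)–(d): forbidden (parity, ΔL, ΔJ).
(c)–(d): forbidden (ΔS).
Allowed pairs: 2 of 6.

2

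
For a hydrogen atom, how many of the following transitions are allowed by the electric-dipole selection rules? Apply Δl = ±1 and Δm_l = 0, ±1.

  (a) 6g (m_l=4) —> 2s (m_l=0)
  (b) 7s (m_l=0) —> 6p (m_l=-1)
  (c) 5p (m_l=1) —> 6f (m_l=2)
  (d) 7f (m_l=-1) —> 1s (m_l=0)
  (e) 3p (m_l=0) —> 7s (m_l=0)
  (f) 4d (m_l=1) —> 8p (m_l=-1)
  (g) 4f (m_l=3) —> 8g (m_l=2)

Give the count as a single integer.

3

(a) forbidden — Δl = -4 (E1 requires Δl = ±1); Δm_l = -4 (E1 requires Δm_l = 0, ±1)
(b) allowed
(c) forbidden — Δl = +2 (E1 requires Δl = ±1)
(d) forbidden — Δl = -3 (E1 requires Δl = ±1)
(e) allowed
(f) forbidden — Δm_l = -2 (E1 requires Δm_l = 0, ±1)
(g) allowed
Total allowed: 3 of 7.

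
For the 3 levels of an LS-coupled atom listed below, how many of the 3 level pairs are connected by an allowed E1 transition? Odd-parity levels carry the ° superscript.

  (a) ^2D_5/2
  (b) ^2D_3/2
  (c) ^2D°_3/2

2

(a)–(b): forbidden (parity).
(a)–(c): allowed.
(b)–(c): allowed.
Allowed pairs: 2 of 3.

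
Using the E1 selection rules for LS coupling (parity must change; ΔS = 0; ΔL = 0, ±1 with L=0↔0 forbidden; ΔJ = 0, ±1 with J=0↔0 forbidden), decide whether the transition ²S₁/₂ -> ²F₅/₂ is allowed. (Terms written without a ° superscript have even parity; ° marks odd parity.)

forbidden

Parity must change: even → even — fails.
ΔS = 0: S: 1/2 → 1/2 — ok.
ΔL = 0, ±1 (not L=0↔0): L: 0 → 3, ΔL = +3 — fails.
ΔJ = 0, ±1 (not J=0↔0): J: 1/2 → 5/2, ΔJ = +2 — fails.
Rule(s) violated: parity, ΔL, ΔJ.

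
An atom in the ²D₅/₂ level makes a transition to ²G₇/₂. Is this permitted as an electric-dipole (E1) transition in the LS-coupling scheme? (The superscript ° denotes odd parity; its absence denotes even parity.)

Parity must change: even → even — ✗.
ΔS = 0: S: 1/2 → 1/2 — ✓.
ΔL = 0, ±1 (not L=0↔0): L: 2 → 4, ΔL = +2 — ✗.
ΔJ = 0, ±1 (not J=0↔0): J: 5/2 → 7/2, ΔJ = +1 — ✓.
Rule(s) violated: parity, ΔL.

forbidden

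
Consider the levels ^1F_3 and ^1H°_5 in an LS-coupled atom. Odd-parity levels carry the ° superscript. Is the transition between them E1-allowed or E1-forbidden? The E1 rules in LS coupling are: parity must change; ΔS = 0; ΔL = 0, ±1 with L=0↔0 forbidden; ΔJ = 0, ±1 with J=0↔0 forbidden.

Reading off the term symbols: S 0→0, L 3→5, J 3→5, parity even→odd.
Parity must change: even → odd — passes.
ΔS = 0: S: 0 → 0 — passes.
ΔL = 0, ±1 (not L=0↔0): L: 3 → 5, ΔL = +2 — fails.
ΔJ = 0, ±1 (not J=0↔0): J: 3 → 5, ΔJ = +2 — fails.
Rule(s) violated: ΔL, ΔJ.

forbidden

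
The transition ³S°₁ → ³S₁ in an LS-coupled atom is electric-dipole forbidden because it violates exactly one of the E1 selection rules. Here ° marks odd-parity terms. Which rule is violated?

the L=0 ↔ L=0 exclusion

Initial level: S=1, L=0, J=1, parity odd. Final level: S=1, L=0, J=1, parity even.
Parity must change: odd → even — satisfied.
ΔS = 0: S: 1 → 1 — satisfied.
ΔL = 0, ±1 (not L=0↔0): L: 0 → 0, ΔL = +0 — violated.
ΔJ = 0, ±1 (not J=0↔0): J: 1 → 1, ΔJ = +0 — satisfied.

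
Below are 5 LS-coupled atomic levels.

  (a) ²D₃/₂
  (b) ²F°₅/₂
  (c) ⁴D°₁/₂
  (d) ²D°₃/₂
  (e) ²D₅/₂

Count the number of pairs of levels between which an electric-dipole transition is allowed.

4

(a)–(b): allowed.
(a)–(c): forbidden (ΔS).
(a)–(d): allowed.
(a)–(e): forbidden (parity).
(b)–(c): forbidden (parity, ΔS, ΔJ).
(b)–(d): forbidden (parity).
(b)–(e): allowed.
(c)–(d): forbidden (parity, ΔS).
(c)–(e): forbidden (ΔS, ΔJ).
(d)–(e): allowed.
Allowed pairs: 4 of 10.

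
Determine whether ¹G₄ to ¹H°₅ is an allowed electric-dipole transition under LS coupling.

allowed

Initial level: S=0, L=4, J=4, parity even. Final level: S=0, L=5, J=5, parity odd.
Parity must change: even → odd — ok.
ΔS = 0: S: 0 → 0 — ok.
ΔL = 0, ±1 (not L=0↔0): L: 4 → 5, ΔL = +1 — ok.
ΔJ = 0, ±1 (not J=0↔0): J: 4 → 5, ΔJ = +1 — ok.
All four E1 rules are satisfied.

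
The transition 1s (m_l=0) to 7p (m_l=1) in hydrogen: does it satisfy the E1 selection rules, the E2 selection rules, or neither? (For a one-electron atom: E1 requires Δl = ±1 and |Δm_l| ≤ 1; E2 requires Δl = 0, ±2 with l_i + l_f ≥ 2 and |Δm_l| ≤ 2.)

E1

Δl = 1 − 0 = +1; l_i + l_f = 1.
Δm_l = +1.
E1 (Δl = ±1, |Δm_l| ≤ 1): satisfied.
E2 (Δl = 0,±2, l_i+l_f ≥ 2, |Δm_l| ≤ 2): not satisfied.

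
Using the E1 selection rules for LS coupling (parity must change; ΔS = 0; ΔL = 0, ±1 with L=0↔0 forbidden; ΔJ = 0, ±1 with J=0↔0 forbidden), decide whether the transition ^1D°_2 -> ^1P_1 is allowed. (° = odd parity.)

allowed

Reading off the term symbols: S 0→0, L 2→1, J 2→1, parity odd→even.
Parity must change: odd → even — ok.
ΔS = 0: S: 0 → 0 — ok.
ΔL = 0, ±1 (not L=0↔0): L: 2 → 1, ΔL = -1 — ok.
ΔJ = 0, ±1 (not J=0↔0): J: 2 → 1, ΔJ = -1 — ok.
All four E1 rules are satisfied.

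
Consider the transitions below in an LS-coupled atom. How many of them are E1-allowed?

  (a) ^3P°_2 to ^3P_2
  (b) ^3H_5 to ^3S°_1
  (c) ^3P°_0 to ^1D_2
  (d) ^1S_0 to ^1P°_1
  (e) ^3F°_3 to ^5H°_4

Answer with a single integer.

(a) allowed
(b) forbidden (ΔL, ΔJ fail)
(c) forbidden (ΔS, ΔJ fail)
(d) allowed
(e) forbidden (parity, ΔS, ΔL fail)
Total allowed: 2 of 5.

2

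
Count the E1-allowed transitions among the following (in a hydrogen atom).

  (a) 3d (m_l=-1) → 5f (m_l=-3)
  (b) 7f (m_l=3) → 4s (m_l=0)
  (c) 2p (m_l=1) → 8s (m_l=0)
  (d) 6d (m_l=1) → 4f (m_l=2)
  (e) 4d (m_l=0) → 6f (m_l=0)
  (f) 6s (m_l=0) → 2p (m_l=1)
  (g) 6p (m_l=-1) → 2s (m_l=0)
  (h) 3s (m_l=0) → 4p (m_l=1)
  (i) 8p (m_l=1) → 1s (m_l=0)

(a) forbidden — Δm_l = -2 (E1 requires Δm_l = 0, ±1)
(b) forbidden — Δl = -3 (E1 requires Δl = ±1); Δm_l = -3 (E1 requires Δm_l = 0, ±1)
(c) allowed
(d) allowed
(e) allowed
(f) allowed
(g) allowed
(h) allowed
(i) allowed
Total allowed: 7 of 9.

7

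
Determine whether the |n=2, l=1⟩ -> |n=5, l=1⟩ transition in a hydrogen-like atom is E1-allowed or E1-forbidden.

forbidden

Initial l = 1, final l = 1, so Δl = +0. E1 requires Δl = ±1: fails.
The transition is electric-dipole forbidden.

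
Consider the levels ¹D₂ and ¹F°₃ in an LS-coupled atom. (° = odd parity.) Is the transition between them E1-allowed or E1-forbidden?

allowed

Initial level: S=0, L=2, J=2, parity even. Final level: S=0, L=3, J=3, parity odd.
Parity must change: even → odd — ok.
ΔS = 0: S: 0 → 0 — ok.
ΔL = 0, ±1 (not L=0↔0): L: 2 → 3, ΔL = +1 — ok.
ΔJ = 0, ±1 (not J=0↔0): J: 2 → 3, ΔJ = +1 — ok.
All four E1 rules are satisfied.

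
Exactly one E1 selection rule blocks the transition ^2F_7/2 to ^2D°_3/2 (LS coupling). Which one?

Initial level: S=1/2, L=3, J=7/2, parity even. Final level: S=1/2, L=2, J=3/2, parity odd.
Parity must change: even → odd — ✓.
ΔS = 0: S: 1/2 → 1/2 — ✓.
ΔL = 0, ±1 (not L=0↔0): L: 3 → 2, ΔL = -1 — ✓.
ΔJ = 0, ±1 (not J=0↔0): J: 7/2 → 3/2, ΔJ = -2 — ✗.

the ΔJ = 0, ±1 rule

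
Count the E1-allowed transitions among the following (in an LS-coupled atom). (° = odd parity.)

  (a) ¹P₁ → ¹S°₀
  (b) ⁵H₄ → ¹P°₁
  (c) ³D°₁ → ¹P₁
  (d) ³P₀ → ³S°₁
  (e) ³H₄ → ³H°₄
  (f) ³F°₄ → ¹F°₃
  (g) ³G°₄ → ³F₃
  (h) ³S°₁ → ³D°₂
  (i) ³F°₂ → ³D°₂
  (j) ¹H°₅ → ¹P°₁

(a) allowed
(b) forbidden (ΔS, ΔL, ΔJ fail)
(c) forbidden (ΔS fails)
(d) allowed
(e) allowed
(f) forbidden (parity, ΔS fail)
(g) allowed
(h) forbidden (parity, ΔL fail)
(i) forbidden (parity fails)
(j) forbidden (parity, ΔL, ΔJ fail)
Total allowed: 4 of 10.

4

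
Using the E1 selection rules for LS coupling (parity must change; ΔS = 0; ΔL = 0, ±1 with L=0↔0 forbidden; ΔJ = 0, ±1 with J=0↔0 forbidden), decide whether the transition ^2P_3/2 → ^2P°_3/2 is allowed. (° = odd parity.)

allowed

Reading off the term symbols: S 1/2→1/2, L 1→1, J 3/2→3/2, parity even→odd.
ΔS = 0: S: 1/2 → 1/2 — ✓.
ΔL = 0, ±1 (not L=0↔0): L: 1 → 1, ΔL = +0 — ✓.
Parity must change: even → odd — ✓.
ΔJ = 0, ±1 (not J=0↔0): J: 3/2 → 3/2, ΔJ = +0 — ✓.
All four E1 rules are satisfied.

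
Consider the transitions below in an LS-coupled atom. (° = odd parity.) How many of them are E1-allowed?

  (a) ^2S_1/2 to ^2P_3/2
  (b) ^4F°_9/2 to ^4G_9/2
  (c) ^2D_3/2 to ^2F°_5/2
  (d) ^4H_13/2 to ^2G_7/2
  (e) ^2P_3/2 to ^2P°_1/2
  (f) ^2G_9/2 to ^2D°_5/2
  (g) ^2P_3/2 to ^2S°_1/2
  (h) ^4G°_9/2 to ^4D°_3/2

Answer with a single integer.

4

(a) forbidden (parity fails)
(b) allowed
(c) allowed
(d) forbidden (parity, ΔS, ΔJ fail)
(e) allowed
(f) forbidden (ΔL, ΔJ fail)
(g) allowed
(h) forbidden (parity, ΔL, ΔJ fail)
Total allowed: 4 of 8.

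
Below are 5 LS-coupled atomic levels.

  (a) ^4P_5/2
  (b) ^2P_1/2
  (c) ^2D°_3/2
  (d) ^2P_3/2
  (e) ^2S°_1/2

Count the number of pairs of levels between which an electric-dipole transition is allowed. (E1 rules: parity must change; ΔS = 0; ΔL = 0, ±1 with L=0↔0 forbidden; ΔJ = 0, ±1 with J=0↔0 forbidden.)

4

(a)–(b): forbidden (parity, ΔS, ΔJ).
(a)–(c): forbidden (ΔS).
(a)–(d): forbidden (parity, ΔS).
(a)–(e): forbidden (ΔS, ΔJ).
(b)–(c): allowed.
(b)–(d): forbidden (parity).
(b)–(e): allowed.
(c)–(d): allowed.
(c)–(e): forbidden (parity, ΔL).
(d)–(e): allowed.
Allowed pairs: 4 of 10.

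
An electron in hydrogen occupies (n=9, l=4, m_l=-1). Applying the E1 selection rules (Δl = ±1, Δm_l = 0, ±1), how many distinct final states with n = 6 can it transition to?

E1 requires Δl = ±1, so l_f ∈ {3, 5}; with 0 ≤ l_f ≤ n_f−1 = 5, the allowed l_f values are {3, 5}.
For l_f = 3: m_f ∈ {m_i−1, m_i, m_i+1} ∩ [−3, 3] = {-2, -1, 0} → 3 states.
For l_f = 5: m_f ∈ {m_i−1, m_i, m_i+1} ∩ [−5, 5] = {-2, -1, 0} → 3 states.
Total: 6.

6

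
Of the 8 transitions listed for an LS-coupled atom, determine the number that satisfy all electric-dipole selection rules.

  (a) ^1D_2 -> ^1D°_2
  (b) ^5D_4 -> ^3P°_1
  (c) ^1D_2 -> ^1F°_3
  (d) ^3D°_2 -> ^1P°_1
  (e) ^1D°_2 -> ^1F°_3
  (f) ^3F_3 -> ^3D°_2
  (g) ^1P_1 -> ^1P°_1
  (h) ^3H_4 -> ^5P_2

4

(a) allowed
(b) forbidden (ΔS, ΔJ fail)
(c) allowed
(d) forbidden (parity, ΔS fail)
(e) forbidden (parity fails)
(f) allowed
(g) allowed
(h) forbidden (parity, ΔS, ΔL, ΔJ fail)
Total allowed: 4 of 8.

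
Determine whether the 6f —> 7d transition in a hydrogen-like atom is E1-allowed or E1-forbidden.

allowed

Δl = 2 − 3 = -1; the E1 rule Δl = ±1 is satisfied.
All E1 selection rules are satisfied.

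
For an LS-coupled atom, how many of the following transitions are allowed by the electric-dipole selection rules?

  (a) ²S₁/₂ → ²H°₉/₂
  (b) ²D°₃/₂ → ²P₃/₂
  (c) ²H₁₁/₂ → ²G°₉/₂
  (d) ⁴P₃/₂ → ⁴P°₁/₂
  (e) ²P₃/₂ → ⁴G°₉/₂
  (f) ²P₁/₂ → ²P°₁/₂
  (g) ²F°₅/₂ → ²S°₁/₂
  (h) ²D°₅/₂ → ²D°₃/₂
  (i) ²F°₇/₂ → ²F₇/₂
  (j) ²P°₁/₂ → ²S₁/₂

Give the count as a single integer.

6

(a) forbidden (ΔL, ΔJ fail)
(b) allowed
(c) allowed
(d) allowed
(e) forbidden (ΔS, ΔL, ΔJ fail)
(f) allowed
(g) forbidden (parity, ΔL, ΔJ fail)
(h) forbidden (parity fails)
(i) allowed
(j) allowed
Total allowed: 6 of 10.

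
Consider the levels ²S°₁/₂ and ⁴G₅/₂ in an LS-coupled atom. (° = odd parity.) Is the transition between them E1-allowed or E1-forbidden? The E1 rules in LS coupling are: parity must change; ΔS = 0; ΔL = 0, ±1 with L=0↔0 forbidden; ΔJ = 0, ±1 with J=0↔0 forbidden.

forbidden

Initial level: S=1/2, L=0, J=1/2, parity odd. Final level: S=3/2, L=4, J=5/2, parity even.
Parity must change: odd → even — ok.
ΔS = 0: S: 1/2 → 3/2 — fails.
ΔL = 0, ±1 (not L=0↔0): L: 0 → 4, ΔL = +4 — fails.
ΔJ = 0, ±1 (not J=0↔0): J: 1/2 → 5/2, ΔJ = +2 — fails.
Rule(s) violated: ΔS, ΔL, ΔJ.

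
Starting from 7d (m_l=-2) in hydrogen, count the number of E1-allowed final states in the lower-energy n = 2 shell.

E1 requires Δl = ±1, so l_f ∈ {1, 3}; with 0 ≤ l_f ≤ n_f−1 = 1, the allowed l_f values are {1}.
For l_f = 1: m_f ∈ {m_i−1, m_i, m_i+1} ∩ [−1, 1] = {-1} → 1 state.
Total: 1.

1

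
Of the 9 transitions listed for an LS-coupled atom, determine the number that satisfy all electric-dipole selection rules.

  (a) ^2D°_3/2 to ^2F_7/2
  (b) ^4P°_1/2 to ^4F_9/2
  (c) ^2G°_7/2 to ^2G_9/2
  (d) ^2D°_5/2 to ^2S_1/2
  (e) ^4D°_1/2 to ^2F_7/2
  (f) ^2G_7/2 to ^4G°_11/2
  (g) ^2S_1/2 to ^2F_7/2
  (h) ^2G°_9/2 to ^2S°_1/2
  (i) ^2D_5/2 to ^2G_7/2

(a) forbidden (ΔJ fails)
(b) forbidden (ΔL, ΔJ fail)
(c) allowed
(d) forbidden (ΔL, ΔJ fail)
(e) forbidden (ΔS, ΔJ fail)
(f) forbidden (ΔS, ΔJ fail)
(g) forbidden (parity, ΔL, ΔJ fail)
(h) forbidden (parity, ΔL, ΔJ fail)
(i) forbidden (parity, ΔL fail)
Total allowed: 1 of 9.

1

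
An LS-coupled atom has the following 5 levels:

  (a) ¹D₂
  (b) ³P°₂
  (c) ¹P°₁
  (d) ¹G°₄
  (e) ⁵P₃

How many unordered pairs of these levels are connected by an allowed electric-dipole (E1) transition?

(a)–(b): forbidden (ΔS).
(a)–(c): allowed.
(a)–(d): forbidden (ΔL, ΔJ).
(a)–(e): forbidden (parity, ΔS).
(b)–(c): forbidden (parity, ΔS).
(b)–(d): forbidden (parity, ΔS, ΔL, ΔJ).
(b)–(e): forbidden (ΔS).
(c)–(d): forbidden (parity, ΔL, ΔJ).
(c)–(e): forbidden (ΔS, ΔJ).
(d)–(e): forbidden (ΔS, ΔL).
Allowed pairs: 1 of 10.

1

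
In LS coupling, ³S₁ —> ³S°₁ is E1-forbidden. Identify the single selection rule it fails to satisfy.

Initial level: S=1, L=0, J=1, parity even. Final level: S=1, L=0, J=1, parity odd.
Parity must change: even → odd — ok.
ΔL = 0, ±1 (not L=0↔0): L: 0 → 0, ΔL = +0 — fails.
ΔJ = 0, ±1 (not J=0↔0): J: 1 → 1, ΔJ = +0 — ok.
ΔS = 0: S: 1 → 1 — ok.

the L=0 ↔ L=0 exclusion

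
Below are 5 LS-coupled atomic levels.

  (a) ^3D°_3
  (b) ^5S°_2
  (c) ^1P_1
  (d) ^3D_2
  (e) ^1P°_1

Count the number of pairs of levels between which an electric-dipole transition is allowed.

(a)–(b): forbidden (parity, ΔS, ΔL).
(a)–(c): forbidden (ΔS, ΔJ).
(a)–(d): allowed.
(a)–(e): forbidden (parity, ΔS, ΔJ).
(b)–(c): forbidden (ΔS).
(b)–(d): forbidden (ΔS, ΔL).
(b)–(e): forbidden (parity, ΔS).
(c)–(d): forbidden (parity, ΔS).
(c)–(e): allowed.
(d)–(e): forbidden (ΔS).
Allowed pairs: 2 of 10.

2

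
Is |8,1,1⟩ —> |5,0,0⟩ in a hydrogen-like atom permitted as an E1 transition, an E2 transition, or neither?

E1

Δl = 0 − 1 = -1; l_i + l_f = 1.
Δm_l = -1.
E1 (Δl = ±1, |Δm_l| ≤ 1): satisfied.
E2 (Δl = 0,±2, l_i+l_f ≥ 2, |Δm_l| ≤ 2): not satisfied.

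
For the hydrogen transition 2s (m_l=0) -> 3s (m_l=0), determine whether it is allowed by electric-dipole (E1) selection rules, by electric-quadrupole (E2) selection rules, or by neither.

Δl = 0 − 0 = +0; l_i + l_f = 0.
Δm_l = +0.
E1 (Δl = ±1, |Δm_l| ≤ 1): not satisfied.
E2 (Δl = 0,±2, l_i+l_f ≥ 2, |Δm_l| ≤ 2): not satisfied.

neither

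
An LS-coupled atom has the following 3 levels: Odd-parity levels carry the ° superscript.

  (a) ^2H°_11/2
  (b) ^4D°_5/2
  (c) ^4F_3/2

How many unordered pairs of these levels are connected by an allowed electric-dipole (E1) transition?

(a)–(b): forbidden (parity, ΔS, ΔL, ΔJ).
(a)–(c): forbidden (ΔS, ΔL, ΔJ).
(b)–(c): allowed.
Allowed pairs: 1 of 3.

1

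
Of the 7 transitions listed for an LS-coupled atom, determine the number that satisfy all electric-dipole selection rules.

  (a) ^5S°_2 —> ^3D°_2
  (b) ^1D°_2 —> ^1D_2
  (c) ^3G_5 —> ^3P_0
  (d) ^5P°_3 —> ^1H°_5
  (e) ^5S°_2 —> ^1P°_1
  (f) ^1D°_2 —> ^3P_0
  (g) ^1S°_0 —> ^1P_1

(a) forbidden (parity, ΔS, ΔL fail)
(b) allowed
(c) forbidden (parity, ΔL, ΔJ fail)
(d) forbidden (parity, ΔS, ΔL, ΔJ fail)
(e) forbidden (parity, ΔS fail)
(f) forbidden (ΔS, ΔJ fail)
(g) allowed
Total allowed: 2 of 7.

2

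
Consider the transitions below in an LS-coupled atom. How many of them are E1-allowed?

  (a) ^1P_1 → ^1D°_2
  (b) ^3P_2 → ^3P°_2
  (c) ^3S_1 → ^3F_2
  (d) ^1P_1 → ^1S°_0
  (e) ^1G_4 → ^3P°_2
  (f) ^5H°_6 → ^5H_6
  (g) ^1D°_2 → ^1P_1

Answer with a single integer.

(a) allowed
(b) allowed
(c) forbidden (parity, ΔL fail)
(d) allowed
(e) forbidden (ΔS, ΔL, ΔJ fail)
(f) allowed
(g) allowed
Total allowed: 5 of 7.

5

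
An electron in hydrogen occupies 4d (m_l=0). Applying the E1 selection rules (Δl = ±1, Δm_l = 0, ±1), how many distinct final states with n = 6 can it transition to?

E1 requires Δl = ±1, so l_f ∈ {1, 3}; with 0 ≤ l_f ≤ n_f−1 = 5, the allowed l_f values are {1, 3}.
For l_f = 1: m_f ∈ {m_i−1, m_i, m_i+1} ∩ [−1, 1] = {-1, 0, 1} → 3 states.
For l_f = 3: m_f ∈ {m_i−1, m_i, m_i+1} ∩ [−3, 3] = {-1, 0, 1} → 3 states.
Total: 6.

6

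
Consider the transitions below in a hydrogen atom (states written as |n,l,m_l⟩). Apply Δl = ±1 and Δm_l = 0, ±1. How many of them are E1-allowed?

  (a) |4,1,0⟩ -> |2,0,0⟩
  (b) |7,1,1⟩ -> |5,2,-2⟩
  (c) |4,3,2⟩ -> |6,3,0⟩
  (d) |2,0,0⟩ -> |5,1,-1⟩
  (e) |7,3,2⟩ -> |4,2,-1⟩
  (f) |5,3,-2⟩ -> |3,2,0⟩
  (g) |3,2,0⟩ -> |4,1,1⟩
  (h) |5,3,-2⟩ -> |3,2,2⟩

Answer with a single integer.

3

(a) allowed
(b) forbidden — Δm_l = -3 (E1 requires Δm_l = 0, ±1)
(c) forbidden — Δl = +0 (E1 requires Δl = ±1); Δm_l = -2 (E1 requires Δm_l = 0, ±1)
(d) allowed
(e) forbidden — Δm_l = -3 (E1 requires Δm_l = 0, ±1)
(f) forbidden — Δm_l = +2 (E1 requires Δm_l = 0, ±1)
(g) allowed
(h) forbidden — Δm_l = +4 (E1 requires Δm_l = 0, ±1)
Total allowed: 3 of 8.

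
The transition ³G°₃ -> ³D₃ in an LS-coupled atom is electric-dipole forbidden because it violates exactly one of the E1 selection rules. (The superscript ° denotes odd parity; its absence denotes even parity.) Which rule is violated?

the ΔL = 0, ±1 rule

Initial level: S=1, L=4, J=3, parity odd. Final level: S=1, L=2, J=3, parity even.
Parity must change: odd → even — ok.
ΔS = 0: S: 1 → 1 — ok.
ΔL = 0, ±1 (not L=0↔0): L: 4 → 2, ΔL = -2 — fails.
ΔJ = 0, ±1 (not J=0↔0): J: 3 → 3, ΔJ = +0 — ok.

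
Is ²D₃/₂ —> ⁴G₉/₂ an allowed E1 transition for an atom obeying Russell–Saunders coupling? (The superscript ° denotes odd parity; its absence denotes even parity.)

forbidden

Parity must change: even → even — fails.
ΔS = 0: S: 1/2 → 3/2 — fails.
ΔL = 0, ±1 (not L=0↔0): L: 2 → 4, ΔL = +2 — fails.
ΔJ = 0, ±1 (not J=0↔0): J: 3/2 → 9/2, ΔJ = +3 — fails.
Rule(s) violated: parity, ΔS, ΔL, ΔJ.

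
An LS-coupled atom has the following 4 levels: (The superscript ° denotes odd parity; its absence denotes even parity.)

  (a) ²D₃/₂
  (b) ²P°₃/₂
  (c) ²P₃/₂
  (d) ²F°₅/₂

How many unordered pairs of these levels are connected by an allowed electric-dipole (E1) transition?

3

(a)–(b): allowed.
(a)–(c): forbidden (parity).
(a)–(d): allowed.
(b)–(c): allowed.
(b)–(d): forbidden (parity, ΔL).
(c)–(d): forbidden (ΔL).
Allowed pairs: 3 of 6.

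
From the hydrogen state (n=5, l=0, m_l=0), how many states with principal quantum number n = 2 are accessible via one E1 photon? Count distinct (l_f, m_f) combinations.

3

E1 requires Δl = ±1, so l_f ∈ {-1, 1}; with 0 ≤ l_f ≤ n_f−1 = 1, the allowed l_f values are {1}.
For l_f = 1: m_f ∈ {m_i−1, m_i, m_i+1} ∩ [−1, 1] = {-1, 0, 1} → 3 states.
Total: 3.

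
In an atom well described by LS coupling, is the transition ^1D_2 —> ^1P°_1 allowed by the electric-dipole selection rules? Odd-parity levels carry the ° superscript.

Parity must change: even → odd — passes.
ΔS = 0: S: 0 → 0 — passes.
ΔL = 0, ±1 (not L=0↔0): L: 2 → 1, ΔL = -1 — passes.
ΔJ = 0, ±1 (not J=0↔0): J: 2 → 1, ΔJ = -1 — passes.
All four E1 rules are satisfied.

allowed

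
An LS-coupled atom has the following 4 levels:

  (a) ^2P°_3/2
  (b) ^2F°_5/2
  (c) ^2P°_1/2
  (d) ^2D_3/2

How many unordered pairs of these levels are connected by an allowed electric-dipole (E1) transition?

3

(a)–(b): forbidden (parity, ΔL).
(a)–(c): forbidden (parity).
(a)–(d): allowed.
(b)–(c): forbidden (parity, ΔL, ΔJ).
(b)–(d): allowed.
(c)–(d): allowed.
Allowed pairs: 3 of 6.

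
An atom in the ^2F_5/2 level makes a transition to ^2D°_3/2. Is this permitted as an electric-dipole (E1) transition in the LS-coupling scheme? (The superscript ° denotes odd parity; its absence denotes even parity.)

allowed

Reading off the term symbols: S 1/2→1/2, L 3→2, J 5/2→3/2, parity even→odd.
ΔJ = 0, ±1 (not J=0↔0): J: 5/2 → 3/2, ΔJ = -1 — satisfied.
Parity must change: even → odd — satisfied.
ΔS = 0: S: 1/2 → 1/2 — satisfied.
ΔL = 0, ±1 (not L=0↔0): L: 3 → 2, ΔL = -1 — satisfied.
All four E1 rules are satisfied.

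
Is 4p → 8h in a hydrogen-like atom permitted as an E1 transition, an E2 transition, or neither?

neither

Δl = 5 − 1 = +4; l_i + l_f = 6.
E1 (Δl = ±1): not satisfied.
E2 (Δl = 0,±2, l_i+l_f ≥ 2): not satisfied.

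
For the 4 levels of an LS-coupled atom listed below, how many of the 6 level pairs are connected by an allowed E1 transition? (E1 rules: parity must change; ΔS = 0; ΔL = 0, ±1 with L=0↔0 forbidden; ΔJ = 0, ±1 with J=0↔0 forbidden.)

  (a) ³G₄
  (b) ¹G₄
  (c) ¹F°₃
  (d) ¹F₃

(a)–(b): forbidden (parity, ΔS).
(a)–(c): forbidden (ΔS).
(a)–(d): forbidden (parity, ΔS).
(b)–(c): allowed.
(b)–(d): forbidden (parity).
(c)–(d): allowed.
Allowed pairs: 2 of 6.

2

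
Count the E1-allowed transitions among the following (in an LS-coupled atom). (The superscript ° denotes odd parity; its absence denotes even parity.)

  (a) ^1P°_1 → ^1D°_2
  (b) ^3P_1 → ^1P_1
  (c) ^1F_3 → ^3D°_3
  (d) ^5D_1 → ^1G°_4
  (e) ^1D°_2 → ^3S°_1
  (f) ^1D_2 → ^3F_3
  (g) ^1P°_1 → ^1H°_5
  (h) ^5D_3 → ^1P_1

(a) forbidden (parity fails)
(b) forbidden (parity, ΔS fail)
(c) forbidden (ΔS fails)
(d) forbidden (ΔS, ΔL, ΔJ fail)
(e) forbidden (parity, ΔS, ΔL fail)
(f) forbidden (parity, ΔS fail)
(g) forbidden (parity, ΔL, ΔJ fail)
(h) forbidden (parity, ΔS, ΔJ fail)
Total allowed: 0 of 8.

0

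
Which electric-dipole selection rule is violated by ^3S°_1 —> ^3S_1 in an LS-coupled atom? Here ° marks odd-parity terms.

Initial level: S=1, L=0, J=1, parity odd. Final level: S=1, L=0, J=1, parity even.
ΔL = 0, ±1 (not L=0↔0): L: 0 → 0, ΔL = +0 — fails.
ΔS = 0: S: 1 → 1 — ok.
Parity must change: odd → even — ok.
ΔJ = 0, ±1 (not J=0↔0): J: 1 → 1, ΔJ = +0 — ok.

the L=0 ↔ L=0 exclusion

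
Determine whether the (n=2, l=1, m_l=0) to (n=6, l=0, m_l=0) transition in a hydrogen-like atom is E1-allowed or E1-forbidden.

Δl = 0 − 1 = -1; the E1 rule Δl = ±1 is ok.
m_l: 0 → 0 (Δm_l = +0). |Δm_l| ≤ 1 ok.
All E1 selection rules are satisfied.

allowed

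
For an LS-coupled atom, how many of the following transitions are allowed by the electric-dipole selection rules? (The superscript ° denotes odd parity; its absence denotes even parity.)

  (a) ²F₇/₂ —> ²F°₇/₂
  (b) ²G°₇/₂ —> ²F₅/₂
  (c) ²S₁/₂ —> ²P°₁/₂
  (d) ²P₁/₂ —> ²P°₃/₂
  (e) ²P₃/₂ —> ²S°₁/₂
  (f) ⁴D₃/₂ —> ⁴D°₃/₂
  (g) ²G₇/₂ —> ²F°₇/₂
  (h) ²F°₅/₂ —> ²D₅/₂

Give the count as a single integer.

(a) allowed
(b) allowed
(c) allowed
(d) allowed
(e) allowed
(f) allowed
(g) allowed
(h) allowed
Total allowed: 8 of 8.

8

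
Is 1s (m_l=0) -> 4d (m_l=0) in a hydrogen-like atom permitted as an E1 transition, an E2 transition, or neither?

E2

Δl = 2 − 0 = +2; l_i + l_f = 2.
Δm_l = +0.
E1 (Δl = ±1, |Δm_l| ≤ 1): not satisfied.
E2 (Δl = 0,±2, l_i+l_f ≥ 2, |Δm_l| ≤ 2): satisfied.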